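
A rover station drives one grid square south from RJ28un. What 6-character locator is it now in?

RJ28um

Latitude subsquare n = 13; −1 → 12 = m.
The longitude characters are unchanged.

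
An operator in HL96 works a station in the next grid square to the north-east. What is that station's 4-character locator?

IL07

Longitude square 9; +1 → 10, wraps to 0, carry into field.
Longitude field H = 7; +1 → 8 = I.
Latitude square 6; +1 → 7.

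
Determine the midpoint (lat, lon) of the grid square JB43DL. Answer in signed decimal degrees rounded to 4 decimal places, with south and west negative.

Field J=9, B=1: +9·20° lon, +1·10° lat → SW at lon 0°, lat -80°.
Square 4, 3: +4·2° lon, +3·1° lat → SW at lon 8°, lat -77°.
Subsquare d=3, l=11: +3·0.0833333° lon, +11·0.0416667° lat → SW at lon 8.25°, lat -76.5417°.
Cell spans 0.0833333° lon × 0.0416667° lat. Centre is SW corner plus half of each.
latitude -76.5208, longitude 8.2917.

-76.5208, 8.2917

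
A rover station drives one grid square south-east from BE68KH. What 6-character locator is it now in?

BE68lg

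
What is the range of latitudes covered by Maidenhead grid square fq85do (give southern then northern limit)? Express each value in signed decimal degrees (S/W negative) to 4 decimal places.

Field F=5, Q=16: +5·20° lon, +16·10° lat → SW at lon -80°, lat 70°.
Square 8, 5: +8·2° lon, +5·1° lat → SW at lon -64°, lat 75°.
Subsquare d=3, o=14: +3·0.0833333° lon, +14·0.0416667° lat → SW at lon -63.75°, lat 75.5833°.
Cell spans 0.0833333° lon × 0.0416667° lat.
south 75.5833, north 75.6250.

75.5833, 75.6250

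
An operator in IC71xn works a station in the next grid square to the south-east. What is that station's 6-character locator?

Longitude subsquare x = 23; +1 → 24, wraps to 0 = a, carry into square.
Longitude square 7; +1 → 8.
Latitude subsquare n = 13; −1 → 12 = m.

IC81am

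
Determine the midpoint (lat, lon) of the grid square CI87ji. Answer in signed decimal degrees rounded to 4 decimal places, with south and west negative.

-2.6458, -123.2083

Field C=2, I=8: +2·20° lon, +8·10° lat → SW at lon -140°, lat -10°.
Square 8, 7: +8·2° lon, +7·1° lat → SW at lon -124°, lat -3°.
Subsquare j=9, i=8: +9·0.0833333° lon, +8·0.0416667° lat → SW at lon -123.25°, lat -2.66667°.
Cell spans 0.0833333° lon × 0.0416667° lat. Centre is SW corner plus half of each.
latitude -2.6458, longitude -123.2083.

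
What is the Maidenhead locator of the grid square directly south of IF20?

IE29

Latitude square 0; −1 → -1, wraps to 9, carry into field.
Latitude field F = 5; −1 → 4 = E.
The longitude characters are unchanged.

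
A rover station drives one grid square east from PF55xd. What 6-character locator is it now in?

Longitude subsquare x = 23; +1 → 24, wraps to 0 = a, carry into square.
Longitude square 5; +1 → 6.
The latitude characters are unchanged.

PF65ad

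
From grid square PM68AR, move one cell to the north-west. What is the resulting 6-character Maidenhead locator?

PM58xs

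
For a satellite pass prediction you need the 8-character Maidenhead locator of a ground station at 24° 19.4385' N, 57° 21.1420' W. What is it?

Offset from 180°W / 90°S: lon 122.64763°, lat 114.32398°.
Field: lon ⌊122.64763/20⌋ = 6 → G; lat ⌊114.32398/10⌋ = 11 → L.
Square: lon ⌊2.64763/2⌋ = 1; lat ⌊4.32398/1⌋ = 4.
Subsquare: lon ⌊0.64763/0.0833333⌋ = 7 → h; lat ⌊0.32398/0.0416667⌋ = 7 → h.
Extended square: lon ⌊0.06430/0.00833333⌋ = 7; lat ⌊0.03231/0.00416667⌋ = 7.

GL14hh77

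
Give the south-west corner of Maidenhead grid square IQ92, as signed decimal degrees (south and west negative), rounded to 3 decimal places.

72.000, -2.000

Field I=8, Q=16: +8·20° lon, +16·10° lat → SW at lon -20°, lat 70°.
Square 9, 2: +9·2° lon, +2·1° lat → SW at lon -2°, lat 72°.
latitude 72.000, longitude -2.000.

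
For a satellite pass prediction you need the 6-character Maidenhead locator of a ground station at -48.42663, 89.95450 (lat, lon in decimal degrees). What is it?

NE41xn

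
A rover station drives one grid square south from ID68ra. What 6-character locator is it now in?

ID67rx

Latitude subsquare a = 0; −1 → -1, wraps to 23 = x, carry into square.
Latitude square 8; −1 → 7.
The longitude characters are unchanged.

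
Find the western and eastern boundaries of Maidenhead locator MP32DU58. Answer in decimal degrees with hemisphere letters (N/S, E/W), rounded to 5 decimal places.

66.29167° E, 66.30000° E

Field M=12, P=15: +12·20° lon, +15·10° lat → SW at lon 60°, lat 60°.
Square 3, 2: +3·2° lon, +2·1° lat → SW at lon 66°, lat 62°.
Subsquare d=3, u=20: +3·0.0833333° lon, +20·0.0416667° lat → SW at lon 66.25°, lat 62.8333°.
Extended square 5, 8: +5·0.00833333° lon, +8·0.00416667° lat → SW at lon 66.2917°, lat 62.8667°.
Cell spans 0.00833333° lon × 0.00416667° lat.
west 66.29167° E, east 66.30000° E.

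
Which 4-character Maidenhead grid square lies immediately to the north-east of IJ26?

IJ37

Longitude square 2; +1 → 3.
Latitude square 6; +1 → 7.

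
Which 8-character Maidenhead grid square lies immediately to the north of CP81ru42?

CP81ru43

Latitude extended square 2; +1 → 3.
The longitude characters are unchanged.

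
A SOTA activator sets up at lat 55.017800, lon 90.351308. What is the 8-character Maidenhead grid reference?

NO55ea24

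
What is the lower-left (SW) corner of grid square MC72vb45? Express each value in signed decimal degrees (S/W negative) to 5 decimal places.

Field M=12, C=2: +12·20° lon, +2·10° lat → SW at lon 60°, lat -70°.
Square 7, 2: +7·2° lon, +2·1° lat → SW at lon 74°, lat -68°.
Subsquare v=21, b=1: +21·0.0833333° lon, +1·0.0416667° lat → SW at lon 75.75°, lat -67.9583°.
Extended square 4, 5: +4·0.00833333° lon, +5·0.00416667° lat → SW at lon 75.7833°, lat -67.9375°.
latitude -67.93750, longitude 75.78333.

-67.93750, 75.78333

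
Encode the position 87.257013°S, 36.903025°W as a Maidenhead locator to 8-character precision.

HA12nr18

Offset from 180°W / 90°S: lon 143.09697°, lat 2.74299°.
Field: lon ⌊143.09697/20⌋ = 7 → H; lat ⌊2.74299/10⌋ = 0 → A.
Square: lon ⌊3.09697/2⌋ = 1; lat ⌊2.74299/1⌋ = 2.
Subsquare: lon ⌊1.09697/0.0833333⌋ = 13 → n; lat ⌊0.74299/0.0416667⌋ = 17 → r.
Extended square: lon ⌊0.01364/0.00833333⌋ = 1; lat ⌊0.03465/0.00416667⌋ = 8.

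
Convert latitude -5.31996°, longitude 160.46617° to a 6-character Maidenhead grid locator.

Shift to the Maidenhead origin (180°W, 90°S): lon 340.4662, lat 84.6800.
Field: 340.4662/20 → 17 → R, 84.6800/10 → 8 → I; chars RI.
Square: 0.4662/2 → 0, 4.6800/1 → 4; chars 04.
Subsquare: 0.4662/0.0833333 → 5 → f, 0.6800/0.0416667 → 16 → q; chars fq.

RI04fq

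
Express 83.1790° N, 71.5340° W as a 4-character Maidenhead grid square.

Add 180° to longitude and 90° to latitude: 108.47, 173.18.
Field: 108.47/20 → 5 → F, 173.18/10 → 17 → R; chars FR.
Square: 8.47/2 → 4, 3.18/1 → 3; chars 43.

FR43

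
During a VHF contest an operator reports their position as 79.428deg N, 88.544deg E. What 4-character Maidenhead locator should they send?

NQ49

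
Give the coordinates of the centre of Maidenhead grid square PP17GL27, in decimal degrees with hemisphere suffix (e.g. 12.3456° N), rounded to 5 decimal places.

67.48958° N, 122.52083° E

Field P=15, P=15: +15·20° lon, +15·10° lat → SW at lon 120°, lat 60°.
Square 1, 7: +1·2° lon, +7·1° lat → SW at lon 122°, lat 67°.
Subsquare g=6, l=11: +6·0.0833333° lon, +11·0.0416667° lat → SW at lon 122.5°, lat 67.4583°.
Extended square 2, 7: +2·0.00833333° lon, +7·0.00416667° lat → SW at lon 122.517°, lat 67.4875°.
Cell spans 0.00833333° lon × 0.00416667° lat. Centre is SW corner plus half of each.
latitude 67.48958° N, longitude 122.52083° E.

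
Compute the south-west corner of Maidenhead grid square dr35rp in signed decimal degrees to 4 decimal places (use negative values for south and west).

85.6250, -112.5833

Field D=3, R=17: +3·20° lon, +17·10° lat → SW at lon -120°, lat 80°.
Square 3, 5: +3·2° lon, +5·1° lat → SW at lon -114°, lat 85°.
Subsquare r=17, p=15: +17·0.0833333° lon, +15·0.0416667° lat → SW at lon -112.583°, lat 85.625°.
latitude 85.6250, longitude -112.5833.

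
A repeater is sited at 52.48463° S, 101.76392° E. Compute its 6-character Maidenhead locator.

OD07vm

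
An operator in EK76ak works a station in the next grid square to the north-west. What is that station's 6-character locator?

EK66xl

Longitude subsquare a = 0; −1 → -1, wraps to 23 = x, carry into square.
Longitude square 7; −1 → 6.
Latitude subsquare k = 10; +1 → 11 = l.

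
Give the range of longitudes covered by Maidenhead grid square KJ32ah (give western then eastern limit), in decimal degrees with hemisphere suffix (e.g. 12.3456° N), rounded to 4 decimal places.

26.0000° E, 26.0833° E

Field K=10, J=9: +10·20° lon, +9·10° lat → SW at lon 20°, lat 0°.
Square 3, 2: +3·2° lon, +2·1° lat → SW at lon 26°, lat 2°.
Subsquare a=0, h=7: +0·0.0833333° lon, +7·0.0416667° lat → SW at lon 26°, lat 2.29167°.
Cell spans 0.0833333° lon × 0.0416667° lat.
west 26.0000° E, east 26.0833° E.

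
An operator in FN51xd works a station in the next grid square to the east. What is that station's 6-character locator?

FN61ad

Longitude subsquare x = 23; +1 → 24, wraps to 0 = a, carry into square.
Longitude square 5; +1 → 6.
The latitude characters are unchanged.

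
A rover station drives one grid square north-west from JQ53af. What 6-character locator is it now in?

JQ43xg

Longitude subsquare a = 0; −1 → -1, wraps to 23 = x, carry into square.
Longitude square 5; −1 → 4.
Latitude subsquare f = 5; +1 → 6 = g.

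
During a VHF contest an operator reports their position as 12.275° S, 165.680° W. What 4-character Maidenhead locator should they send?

Offset from 180°W / 90°S: lon 14.32°, lat 77.72°.
Field: lon ⌊14.32/20⌋ = 0 → A; lat ⌊77.72/10⌋ = 7 → H.
Square: lon ⌊14.32/2⌋ = 7; lat ⌊7.72/1⌋ = 7.

AH77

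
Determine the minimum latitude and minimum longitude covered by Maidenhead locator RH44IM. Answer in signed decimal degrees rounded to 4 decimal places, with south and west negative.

Field R=17, H=7: +17·20° lon, +7·10° lat → SW at lon 160°, lat -20°.
Square 4, 4: +4·2° lon, +4·1° lat → SW at lon 168°, lat -16°.
Subsquare i=8, m=12: +8·0.0833333° lon, +12·0.0416667° lat → SW at lon 168.667°, lat -15.5°.
latitude -15.5000, longitude 168.6667.

-15.5000, 168.6667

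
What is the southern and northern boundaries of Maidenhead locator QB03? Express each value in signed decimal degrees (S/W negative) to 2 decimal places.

-77.00, -76.00

Field Q=16, B=1: +16·20° lon, +1·10° lat → SW at lon 140°, lat -80°.
Square 0, 3: +0·2° lon, +3·1° lat → SW at lon 140°, lat -77°.
Cell spans 2° lon × 1° lat.
south -77.00, north -76.00.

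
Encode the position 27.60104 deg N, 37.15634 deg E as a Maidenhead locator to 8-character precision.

KL87no84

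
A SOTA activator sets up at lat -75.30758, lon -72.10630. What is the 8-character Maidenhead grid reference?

FB34wq76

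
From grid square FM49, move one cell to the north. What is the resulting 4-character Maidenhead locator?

FN40

Latitude square 9; +1 → 10, wraps to 0, carry into field.
Latitude field M = 12; +1 → 13 = N.
The longitude characters are unchanged.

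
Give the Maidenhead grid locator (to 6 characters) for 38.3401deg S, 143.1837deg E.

QF11op

Add 180° to longitude and 90° to latitude: 323.1837, 51.6599.
Field: lon ⌊323.1837/20⌋ = 16 → Q; lat ⌊51.6599/10⌋ = 5 → F.
Square: lon ⌊3.1837/2⌋ = 1; lat ⌊1.6599/1⌋ = 1.
Subsquare: lon ⌊1.1837/0.0833333⌋ = 14 → o; lat ⌊0.6599/0.0416667⌋ = 15 → p.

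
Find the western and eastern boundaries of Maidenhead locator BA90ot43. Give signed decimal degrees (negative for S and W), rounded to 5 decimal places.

Field B=1, A=0: +1·20° lon, +0·10° lat → SW at lon -160°, lat -90°.
Square 9, 0: +9·2° lon, +0·1° lat → SW at lon -142°, lat -90°.
Subsquare o=14, t=19: +14·0.0833333° lon, +19·0.0416667° lat → SW at lon -140.833°, lat -89.2083°.
Extended square 4, 3: +4·0.00833333° lon, +3·0.00416667° lat → SW at lon -140.8°, lat -89.1958°.
Cell spans 0.00833333° lon × 0.00416667° lat.
west -140.80000, east -140.79167.

-140.80000, -140.79167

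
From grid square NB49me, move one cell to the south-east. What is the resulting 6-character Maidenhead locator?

NB49nd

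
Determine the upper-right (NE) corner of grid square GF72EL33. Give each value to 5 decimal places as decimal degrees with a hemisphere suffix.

37.52500° S, 45.63333° W

Field G=6, F=5: +6·20° lon, +5·10° lat → SW at lon -60°, lat -40°.
Square 7, 2: +7·2° lon, +2·1° lat → SW at lon -46°, lat -38°.
Subsquare e=4, l=11: +4·0.0833333° lon, +11·0.0416667° lat → SW at lon -45.6667°, lat -37.5417°.
Extended square 3, 3: +3·0.00833333° lon, +3·0.00416667° lat → SW at lon -45.6417°, lat -37.5292°.
Cell spans 0.00833333° lon × 0.00416667° lat. NE corner is SW corner plus one full cell.
latitude 37.52500° S, longitude 45.63333° W.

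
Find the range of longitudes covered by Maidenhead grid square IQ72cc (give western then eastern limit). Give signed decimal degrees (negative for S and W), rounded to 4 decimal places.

-5.8333, -5.7500

Field I=8, Q=16: +8·20° lon, +16·10° lat → SW at lon -20°, lat 70°.
Square 7, 2: +7·2° lon, +2·1° lat → SW at lon -6°, lat 72°.
Subsquare c=2, c=2: +2·0.0833333° lon, +2·0.0416667° lat → SW at lon -5.83333°, lat 72.0833°.
Cell spans 0.0833333° lon × 0.0416667° lat.
west -5.8333, east -5.7500.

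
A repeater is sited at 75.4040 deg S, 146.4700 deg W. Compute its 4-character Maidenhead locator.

BB64

Add 180° to longitude and 90° to latitude: 33.53, 14.60.
Field (20°×10°, letters A–R): 33.53/20 → 1 → B, 14.60/10 → 1 → B; chars BB.
Square (2°×1°, digits 0–9): 13.53/2 → 6, 4.60/1 → 4; chars 64.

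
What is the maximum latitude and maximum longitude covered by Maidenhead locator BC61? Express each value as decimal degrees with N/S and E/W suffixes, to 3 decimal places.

68.000° S, 146.000° W

Field B=1, C=2: +1·20° lon, +2·10° lat → SW at lon -160°, lat -70°.
Square 6, 1: +6·2° lon, +1·1° lat → SW at lon -148°, lat -69°.
Cell spans 2° lon × 1° lat. NE corner is SW corner plus one full cell.
latitude 68.000° S, longitude 146.000° W.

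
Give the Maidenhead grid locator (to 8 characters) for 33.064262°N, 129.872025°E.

Offset from 180°W / 90°S: lon 309.87203°, lat 123.06426°.
Field: lon ⌊309.87203/20⌋ = 15 → P; lat ⌊123.06426/10⌋ = 12 → M.
Square: lon ⌊9.87203/2⌋ = 4; lat ⌊3.06426/1⌋ = 3.
Subsquare: lon ⌊1.87203/0.0833333⌋ = 22 → w; lat ⌊0.06426/0.0416667⌋ = 1 → b.
Extended square: lon ⌊0.03869/0.00833333⌋ = 4; lat ⌊0.02260/0.00416667⌋ = 5.

PM43wb45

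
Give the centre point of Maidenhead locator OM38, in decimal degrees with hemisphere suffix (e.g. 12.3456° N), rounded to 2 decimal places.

Field O=14, M=12: +14·20° lon, +12·10° lat → SW at lon 100°, lat 30°.
Square 3, 8: +3·2° lon, +8·1° lat → SW at lon 106°, lat 38°.
Cell spans 2° lon × 1° lat. Centre is SW corner plus half of each.
latitude 38.50° N, longitude 107.00° E.

38.50° N, 107.00° E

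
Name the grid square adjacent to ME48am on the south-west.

ME38xl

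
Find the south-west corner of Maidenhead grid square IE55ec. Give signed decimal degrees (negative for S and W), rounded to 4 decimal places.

Field I=8, E=4: +8·20° lon, +4·10° lat → SW at lon -20°, lat -50°.
Square 5, 5: +5·2° lon, +5·1° lat → SW at lon -10°, lat -45°.
Subsquare e=4, c=2: +4·0.0833333° lon, +2·0.0416667° lat → SW at lon -9.66667°, lat -44.9167°.
latitude -44.9167, longitude -9.6667.

-44.9167, -9.6667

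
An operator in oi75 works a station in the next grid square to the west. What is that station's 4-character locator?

OI65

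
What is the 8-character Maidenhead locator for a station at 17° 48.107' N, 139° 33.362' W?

CK07ft32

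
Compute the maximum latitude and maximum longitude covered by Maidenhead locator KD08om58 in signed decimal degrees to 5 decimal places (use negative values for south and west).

-51.46250, 21.21667

Field K=10, D=3: +10·20° lon, +3·10° lat → SW at lon 20°, lat -60°.
Square 0, 8: +0·2° lon, +8·1° lat → SW at lon 20°, lat -52°.
Subsquare o=14, m=12: +14·0.0833333° lon, +12·0.0416667° lat → SW at lon 21.1667°, lat -51.5°.
Extended square 5, 8: +5·0.00833333° lon, +8·0.00416667° lat → SW at lon 21.2083°, lat -51.4667°.
Cell spans 0.00833333° lon × 0.00416667° lat. NE corner is SW corner plus one full cell.
latitude -51.46250, longitude 21.21667.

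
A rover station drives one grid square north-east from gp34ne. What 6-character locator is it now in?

Longitude subsquare n = 13; +1 → 14 = o.
Latitude subsquare e = 4; +1 → 5 = f.

GP34of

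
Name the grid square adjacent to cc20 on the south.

CB29

Latitude square 0; −1 → -1, wraps to 9, carry into field.
Latitude field C = 2; −1 → 1 = B.
The longitude characters are unchanged.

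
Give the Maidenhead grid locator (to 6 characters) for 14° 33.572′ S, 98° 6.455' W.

Shift to the Maidenhead origin (180°W, 90°S): lon 81.8924, lat 75.4405.
Field: 81.8924/20 → 4 → E, 75.4405/10 → 7 → H; chars EH.
Square: 1.8924/2 → 0, 5.4405/1 → 5; chars 05.
Subsquare: 1.8924/0.0833333 → 22 → w, 0.4405/0.0416667 → 10 → k; chars wk.

EH05wk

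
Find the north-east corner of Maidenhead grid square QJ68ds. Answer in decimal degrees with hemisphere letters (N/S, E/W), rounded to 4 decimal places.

8.7917° N, 152.3333° E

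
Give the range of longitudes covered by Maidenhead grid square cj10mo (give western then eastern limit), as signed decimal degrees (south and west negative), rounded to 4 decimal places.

-137.0000, -136.9167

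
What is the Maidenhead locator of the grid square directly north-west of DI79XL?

Longitude subsquare x = 23; −1 → 22 = w.
Latitude subsquare l = 11; +1 → 12 = m.

DI79wm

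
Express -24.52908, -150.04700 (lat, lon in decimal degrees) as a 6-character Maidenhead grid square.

BG45xl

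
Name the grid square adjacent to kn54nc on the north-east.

KN54od

Longitude subsquare n = 13; +1 → 14 = o.
Latitude subsquare c = 2; +1 → 3 = d.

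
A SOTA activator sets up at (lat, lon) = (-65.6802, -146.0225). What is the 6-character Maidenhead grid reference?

BC64xh

Offset from 180°W / 90°S: lon 33.9775°, lat 24.3198°.
Field: lon ⌊33.9775/20⌋ = 1 → B; lat ⌊24.3198/10⌋ = 2 → C.
Square: lon ⌊13.9775/2⌋ = 6; lat ⌊4.3198/1⌋ = 4.
Subsquare: lon ⌊1.9775/0.0833333⌋ = 23 → x; lat ⌊0.3198/0.0416667⌋ = 7 → h.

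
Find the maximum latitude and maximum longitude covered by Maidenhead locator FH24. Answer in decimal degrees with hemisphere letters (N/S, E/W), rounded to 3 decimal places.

Field F=5, H=7: +5·20° lon, +7·10° lat → SW at lon -80°, lat -20°.
Square 2, 4: +2·2° lon, +4·1° lat → SW at lon -76°, lat -16°.
Cell spans 2° lon × 1° lat. NE corner is SW corner plus one full cell.
latitude 15.000° S, longitude 74.000° W.

15.000° S, 74.000° W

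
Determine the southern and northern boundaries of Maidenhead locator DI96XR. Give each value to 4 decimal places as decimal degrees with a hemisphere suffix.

3.2917° S, 3.2500° S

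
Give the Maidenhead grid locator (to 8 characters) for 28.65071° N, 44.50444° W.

GL78rp96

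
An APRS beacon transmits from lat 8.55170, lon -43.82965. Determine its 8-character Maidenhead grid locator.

GJ88cn02

Add 180° to longitude and 90° to latitude: 136.17035, 98.55170.
Field (20°×10°, letters A–R): lon ⌊136.17035/20⌋ = 6 → G; lat ⌊98.55170/10⌋ = 9 → J.
Square (2°×1°, digits 0–9): lon ⌊16.17035/2⌋ = 8; lat ⌊8.55170/1⌋ = 8.
Subsquare (5′×2.5′, letters a–x): lon ⌊0.17035/0.0833333⌋ = 2 → c; lat ⌊0.55170/0.0416667⌋ = 13 → n.
Extended square (30″×15″, digits 0–9): lon ⌊0.00368/0.00833333⌋ = 0; lat ⌊0.01003/0.00416667⌋ = 2.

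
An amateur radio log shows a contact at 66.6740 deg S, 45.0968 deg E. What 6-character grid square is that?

LC23nh

Offset from 180°W / 90°S: lon 225.0968°, lat 23.3260°.
Field: 225.0968/20 → 11 → L, 23.3260/10 → 2 → C; chars LC.
Square: 5.0968/2 → 2, 3.3260/1 → 3; chars 23.
Subsquare: 1.0968/0.0833333 → 13 → n, 0.3260/0.0416667 → 7 → h; chars nh.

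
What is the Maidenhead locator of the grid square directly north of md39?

Latitude square 9; +1 → 10, wraps to 0, carry into field.
Latitude field D = 3; +1 → 4 = E.
The longitude characters are unchanged.

ME30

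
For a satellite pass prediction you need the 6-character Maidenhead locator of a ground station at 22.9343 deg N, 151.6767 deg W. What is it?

BL42dw

Shift to the Maidenhead origin (180°W, 90°S): lon 28.3233, lat 112.9343.
Field: 28.3233/20 → 1 → B, 112.9343/10 → 11 → L; chars BL.
Square: 8.3233/2 → 4, 2.9343/1 → 2; chars 42.
Subsquare: 0.3233/0.0833333 → 3 → d, 0.9343/0.0416667 → 22 → w; chars dw.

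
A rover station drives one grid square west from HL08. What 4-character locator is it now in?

Longitude square 0; −1 → -1, wraps to 9, carry into field.
Longitude field H = 7; −1 → 6 = G.
The latitude characters are unchanged.

GL98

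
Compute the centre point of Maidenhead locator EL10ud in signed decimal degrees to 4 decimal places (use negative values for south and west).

Field E=4, L=11: +4·20° lon, +11·10° lat → SW at lon -100°, lat 20°.
Square 1, 0: +1·2° lon, +0·1° lat → SW at lon -98°, lat 20°.
Subsquare u=20, d=3: +20·0.0833333° lon, +3·0.0416667° lat → SW at lon -96.3333°, lat 20.125°.
Cell spans 0.0833333° lon × 0.0416667° lat. Centre is SW corner plus half of each.
latitude 20.1458, longitude -96.2917.

20.1458, -96.2917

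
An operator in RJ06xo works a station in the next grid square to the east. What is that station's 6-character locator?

RJ16ao

Longitude subsquare x = 23; +1 → 24, wraps to 0 = a, carry into square.
Longitude square 0; +1 → 1.
The latitude characters are unchanged.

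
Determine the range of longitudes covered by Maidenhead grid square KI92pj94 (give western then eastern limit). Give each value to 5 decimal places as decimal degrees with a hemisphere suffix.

Field K=10, I=8: +10·20° lon, +8·10° lat → SW at lon 20°, lat -10°.
Square 9, 2: +9·2° lon, +2·1° lat → SW at lon 38°, lat -8°.
Subsquare p=15, j=9: +15·0.0833333° lon, +9·0.0416667° lat → SW at lon 39.25°, lat -7.625°.
Extended square 9, 4: +9·0.00833333° lon, +4·0.00416667° lat → SW at lon 39.325°, lat -7.60833°.
Cell spans 0.00833333° lon × 0.00416667° lat.
west 39.32500° E, east 39.33333° E.

39.32500° E, 39.33333° E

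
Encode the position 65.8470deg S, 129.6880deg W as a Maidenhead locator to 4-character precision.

Offset from 180°W / 90°S: lon 50.31°, lat 24.15°.
Field (20°×10°, letters A–R): lon ⌊50.31/20⌋ = 2 → C; lat ⌊24.15/10⌋ = 2 → C.
Square (2°×1°, digits 0–9): lon ⌊10.31/2⌋ = 5; lat ⌊4.15/1⌋ = 4.

CC54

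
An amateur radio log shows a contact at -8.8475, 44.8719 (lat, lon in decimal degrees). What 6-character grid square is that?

Shift to the Maidenhead origin (180°W, 90°S): lon 224.8719, lat 81.1525.
Field: lon ⌊224.8719/20⌋ = 11 → L; lat ⌊81.1525/10⌋ = 8 → I.
Square: lon ⌊4.8719/2⌋ = 2; lat ⌊1.1525/1⌋ = 1.
Subsquare: lon ⌊0.8719/0.0833333⌋ = 10 → k; lat ⌊0.1525/0.0416667⌋ = 3 → d.

LI21kd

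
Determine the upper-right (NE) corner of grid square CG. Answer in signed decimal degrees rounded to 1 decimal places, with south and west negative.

-20.0, -120.0

Field C=2, G=6: +2·20° lon, +6·10° lat → SW at lon -140°, lat -30°.
Cell spans 20° lon × 10° lat. NE corner is SW corner plus one full cell.
latitude -20.0, longitude -120.0.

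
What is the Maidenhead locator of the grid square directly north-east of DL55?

Longitude square 5; +1 → 6.
Latitude square 5; +1 → 6.

DL66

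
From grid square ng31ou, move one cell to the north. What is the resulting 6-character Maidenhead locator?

NG31ov

Latitude subsquare u = 20; +1 → 21 = v.
The longitude characters are unchanged.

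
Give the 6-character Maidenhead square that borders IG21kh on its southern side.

IG21kg

Latitude subsquare h = 7; −1 → 6 = g.
The longitude characters are unchanged.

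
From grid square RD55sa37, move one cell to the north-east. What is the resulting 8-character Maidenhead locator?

RD55sa48

Longitude extended square 3; +1 → 4.
Latitude extended square 7; +1 → 8.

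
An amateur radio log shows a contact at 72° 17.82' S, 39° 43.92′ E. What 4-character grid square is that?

KB97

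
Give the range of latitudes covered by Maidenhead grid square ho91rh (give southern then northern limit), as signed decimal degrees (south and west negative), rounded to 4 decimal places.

Field H=7, O=14: +7·20° lon, +14·10° lat → SW at lon -40°, lat 50°.
Square 9, 1: +9·2° lon, +1·1° lat → SW at lon -22°, lat 51°.
Subsquare r=17, h=7: +17·0.0833333° lon, +7·0.0416667° lat → SW at lon -20.5833°, lat 51.2917°.
Cell spans 0.0833333° lon × 0.0416667° lat.
south 51.2917, north 51.3333.

51.2917, 51.3333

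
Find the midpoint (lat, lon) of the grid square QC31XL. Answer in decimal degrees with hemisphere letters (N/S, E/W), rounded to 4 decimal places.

Field Q=16, C=2: +16·20° lon, +2·10° lat → SW at lon 140°, lat -70°.
Square 3, 1: +3·2° lon, +1·1° lat → SW at lon 146°, lat -69°.
Subsquare x=23, l=11: +23·0.0833333° lon, +11·0.0416667° lat → SW at lon 147.917°, lat -68.5417°.
Cell spans 0.0833333° lon × 0.0416667° lat. Centre is SW corner plus half of each.
latitude 68.5208° S, longitude 147.9583° E.

68.5208° S, 147.9583° E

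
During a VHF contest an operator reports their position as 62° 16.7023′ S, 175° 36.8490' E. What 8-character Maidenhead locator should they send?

RC77tr33

Add 180° to longitude and 90° to latitude: 355.61415, 27.72163.
Field: 355.61415/20 → 17 → R, 27.72163/10 → 2 → C; chars RC.
Square: 15.61415/2 → 7, 7.72163/1 → 7; chars 77.
Subsquare: 1.61415/0.0833333 → 19 → t, 0.72163/0.0416667 → 17 → r; chars tr.
Extended square: 0.03082/0.00833333 → 3, 0.01330/0.00416667 → 3; chars 33.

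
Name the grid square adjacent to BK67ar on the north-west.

Longitude subsquare a = 0; −1 → -1, wraps to 23 = x, carry into square.
Longitude square 6; −1 → 5.
Latitude subsquare r = 17; +1 → 18 = s.

BK57xs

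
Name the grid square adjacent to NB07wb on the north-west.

Longitude subsquare w = 22; −1 → 21 = v.
Latitude subsquare b = 1; +1 → 2 = c.

NB07vc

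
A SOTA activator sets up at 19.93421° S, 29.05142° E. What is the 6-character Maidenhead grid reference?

KH40mb

Add 180° to longitude and 90° to latitude: 209.0514, 70.0658.
Field (20°×10°, letters A–R): 209.0514/20 → 10 → K, 70.0658/10 → 7 → H; chars KH.
Square (2°×1°, digits 0–9): 9.0514/2 → 4, 0.0658/1 → 0; chars 40.
Subsquare (5′×2.5′, letters a–x): 1.0514/0.0833333 → 12 → m, 0.0658/0.0416667 → 1 → b; chars mb.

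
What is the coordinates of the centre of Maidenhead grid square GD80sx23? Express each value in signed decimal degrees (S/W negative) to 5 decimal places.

Field G=6, D=3: +6·20° lon, +3·10° lat → SW at lon -60°, lat -60°.
Square 8, 0: +8·2° lon, +0·1° lat → SW at lon -44°, lat -60°.
Subsquare s=18, x=23: +18·0.0833333° lon, +23·0.0416667° lat → SW at lon -42.5°, lat -59.0417°.
Extended square 2, 3: +2·0.00833333° lon, +3·0.00416667° lat → SW at lon -42.4833°, lat -59.0292°.
Cell spans 0.00833333° lon × 0.00416667° lat. Centre is SW corner plus half of each.
latitude -59.02708, longitude -42.47917.

-59.02708, -42.47917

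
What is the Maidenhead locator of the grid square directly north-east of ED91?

FD02

Longitude square 9; +1 → 10, wraps to 0, carry into field.
Longitude field E = 4; +1 → 5 = F.
Latitude square 1; +1 → 2.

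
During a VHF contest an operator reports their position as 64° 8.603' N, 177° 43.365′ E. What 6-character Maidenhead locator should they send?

RP84ud

Shift to the Maidenhead origin (180°W, 90°S): lon 357.7228, lat 154.1434.
Field (20°×10°, letters A–R): lon ⌊357.7228/20⌋ = 17 → R; lat ⌊154.1434/10⌋ = 15 → P.
Square (2°×1°, digits 0–9): lon ⌊17.7228/2⌋ = 8; lat ⌊4.1434/1⌋ = 4.
Subsquare (5′×2.5′, letters a–x): lon ⌊1.7228/0.0833333⌋ = 20 → u; lat ⌊0.1434/0.0416667⌋ = 3 → d.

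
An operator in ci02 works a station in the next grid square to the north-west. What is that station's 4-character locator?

Longitude square 0; −1 → -1, wraps to 9, carry into field.
Longitude field C = 2; −1 → 1 = B.
Latitude square 2; +1 → 3.

BI93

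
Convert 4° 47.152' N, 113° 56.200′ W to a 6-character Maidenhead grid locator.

Shift to the Maidenhead origin (180°W, 90°S): lon 66.0633, lat 94.7859.
Field: lon ⌊66.0633/20⌋ = 3 → D; lat ⌊94.7859/10⌋ = 9 → J.
Square: lon ⌊6.0633/2⌋ = 3; lat ⌊4.7859/1⌋ = 4.
Subsquare: lon ⌊0.0633/0.0833333⌋ = 0 → a; lat ⌊0.7859/0.0416667⌋ = 18 → s.

DJ34as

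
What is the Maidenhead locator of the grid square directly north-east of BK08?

Longitude square 0; +1 → 1.
Latitude square 8; +1 → 9.

BK19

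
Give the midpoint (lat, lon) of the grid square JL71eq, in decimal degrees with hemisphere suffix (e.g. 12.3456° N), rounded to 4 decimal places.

21.6875° N, 14.3750° E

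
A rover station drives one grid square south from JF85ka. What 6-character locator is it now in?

Latitude subsquare a = 0; −1 → -1, wraps to 23 = x, carry into square.
Latitude square 5; −1 → 4.
The longitude characters are unchanged.

JF84kx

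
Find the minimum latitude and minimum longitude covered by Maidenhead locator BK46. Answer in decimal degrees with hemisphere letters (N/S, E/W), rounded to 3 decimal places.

16.000° N, 152.000° W

Field B=1, K=10: +1·20° lon, +10·10° lat → SW at lon -160°, lat 10°.
Square 4, 6: +4·2° lon, +6·1° lat → SW at lon -152°, lat 16°.
latitude 16.000° N, longitude 152.000° W.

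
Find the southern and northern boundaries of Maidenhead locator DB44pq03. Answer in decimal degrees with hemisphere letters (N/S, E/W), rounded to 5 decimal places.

75.32083° S, 75.31667° S

Field D=3, B=1: +3·20° lon, +1·10° lat → SW at lon -120°, lat -80°.
Square 4, 4: +4·2° lon, +4·1° lat → SW at lon -112°, lat -76°.
Subsquare p=15, q=16: +15·0.0833333° lon, +16·0.0416667° lat → SW at lon -110.75°, lat -75.3333°.
Extended square 0, 3: +0·0.00833333° lon, +3·0.00416667° lat → SW at lon -110.75°, lat -75.3208°.
Cell spans 0.00833333° lon × 0.00416667° lat.
south 75.32083° S, north 75.31667° S.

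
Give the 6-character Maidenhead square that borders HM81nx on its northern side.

HM82na

Latitude subsquare x = 23; +1 → 24, wraps to 0 = a, carry into square.
Latitude square 1; +1 → 2.
The longitude characters are unchanged.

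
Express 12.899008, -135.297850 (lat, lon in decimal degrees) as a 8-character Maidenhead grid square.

CK22iv45

Shift to the Maidenhead origin (180°W, 90°S): lon 44.70215, lat 102.89901.
Field: 44.70215/20 → 2 → C, 102.89901/10 → 10 → K; chars CK.
Square: 4.70215/2 → 2, 2.89901/1 → 2; chars 22.
Subsquare: 0.70215/0.0833333 → 8 → i, 0.89901/0.0416667 → 21 → v; chars iv.
Extended square: 0.03548/0.00833333 → 4, 0.02401/0.00416667 → 5; chars 45.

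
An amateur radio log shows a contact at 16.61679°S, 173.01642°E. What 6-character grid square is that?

RH63mj

Offset from 180°W / 90°S: lon 353.0164°, lat 73.3832°.
Field: lon ⌊353.0164/20⌋ = 17 → R; lat ⌊73.3832/10⌋ = 7 → H.
Square: lon ⌊13.0164/2⌋ = 6; lat ⌊3.3832/1⌋ = 3.
Subsquare: lon ⌊1.0164/0.0833333⌋ = 12 → m; lat ⌊0.3832/0.0416667⌋ = 9 → j.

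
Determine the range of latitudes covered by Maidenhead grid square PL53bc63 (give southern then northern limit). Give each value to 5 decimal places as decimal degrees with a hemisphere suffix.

23.09583° N, 23.10000° N

Field P=15, L=11: +15·20° lon, +11·10° lat → SW at lon 120°, lat 20°.
Square 5, 3: +5·2° lon, +3·1° lat → SW at lon 130°, lat 23°.
Subsquare b=1, c=2: +1·0.0833333° lon, +2·0.0416667° lat → SW at lon 130.083°, lat 23.0833°.
Extended square 6, 3: +6·0.00833333° lon, +3·0.00416667° lat → SW at lon 130.133°, lat 23.0958°.
Cell spans 0.00833333° lon × 0.00416667° lat.
south 23.09583° N, north 23.10000° N.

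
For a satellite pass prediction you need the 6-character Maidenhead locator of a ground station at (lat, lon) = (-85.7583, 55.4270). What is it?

LA74rf

Shift to the Maidenhead origin (180°W, 90°S): lon 235.4270, lat 4.2417.
Field: 235.4270/20 → 11 → L, 4.2417/10 → 0 → A; chars LA.
Square: 15.4270/2 → 7, 4.2417/1 → 4; chars 74.
Subsquare: 1.4270/0.0833333 → 17 → r, 0.2417/0.0416667 → 5 → f; chars rf.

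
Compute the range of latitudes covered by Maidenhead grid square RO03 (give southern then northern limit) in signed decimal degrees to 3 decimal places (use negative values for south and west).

53.000, 54.000

Field R=17, O=14: +17·20° lon, +14·10° lat → SW at lon 160°, lat 50°.
Square 0, 3: +0·2° lon, +3·1° lat → SW at lon 160°, lat 53°.
Cell spans 2° lon × 1° lat.
south 53.000, north 54.000.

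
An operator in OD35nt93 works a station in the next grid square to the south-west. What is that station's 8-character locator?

OD35nt82

Longitude extended square 9; −1 → 8.
Latitude extended square 3; −1 → 2.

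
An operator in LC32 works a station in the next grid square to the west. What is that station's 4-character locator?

LC22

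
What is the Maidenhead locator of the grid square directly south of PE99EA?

PE98ex

Latitude subsquare a = 0; −1 → -1, wraps to 23 = x, carry into square.
Latitude square 9; −1 → 8.
The longitude characters are unchanged.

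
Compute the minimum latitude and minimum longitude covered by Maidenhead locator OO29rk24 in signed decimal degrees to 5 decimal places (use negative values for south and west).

Field O=14, O=14: +14·20° lon, +14·10° lat → SW at lon 100°, lat 50°.
Square 2, 9: +2·2° lon, +9·1° lat → SW at lon 104°, lat 59°.
Subsquare r=17, k=10: +17·0.0833333° lon, +10·0.0416667° lat → SW at lon 105.417°, lat 59.4167°.
Extended square 2, 4: +2·0.00833333° lon, +4·0.00416667° lat → SW at lon 105.433°, lat 59.4333°.
latitude 59.43333, longitude 105.43333.

59.43333, 105.43333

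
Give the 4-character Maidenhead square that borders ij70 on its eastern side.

IJ80

Longitude square 7; +1 → 8.
The latitude characters are unchanged.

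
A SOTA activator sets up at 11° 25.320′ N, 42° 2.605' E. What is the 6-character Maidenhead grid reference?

Add 180° to longitude and 90° to latitude: 222.0434, 101.4220.
Field: 222.0434/20 → 11 → L, 101.4220/10 → 10 → K; chars LK.
Square: 2.0434/2 → 1, 1.4220/1 → 1; chars 11.
Subsquare: 0.0434/0.0833333 → 0 → a, 0.4220/0.0416667 → 10 → k; chars ak.

LK11ak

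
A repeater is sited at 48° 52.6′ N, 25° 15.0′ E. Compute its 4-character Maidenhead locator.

KN28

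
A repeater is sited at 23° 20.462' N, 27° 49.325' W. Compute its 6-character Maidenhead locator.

Shift to the Maidenhead origin (180°W, 90°S): lon 152.1779, lat 113.3410.
Field: lon ⌊152.1779/20⌋ = 7 → H; lat ⌊113.3410/10⌋ = 11 → L.
Square: lon ⌊12.1779/2⌋ = 6; lat ⌊3.3410/1⌋ = 3.
Subsquare: lon ⌊0.1779/0.0833333⌋ = 2 → c; lat ⌊0.3410/0.0416667⌋ = 8 → i.

HL63ci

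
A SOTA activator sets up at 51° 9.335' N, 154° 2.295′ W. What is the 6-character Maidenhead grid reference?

BO21xd

Offset from 180°W / 90°S: lon 25.9617°, lat 141.1556°.
Field (20°×10°, letters A–R): lon ⌊25.9617/20⌋ = 1 → B; lat ⌊141.1556/10⌋ = 14 → O.
Square (2°×1°, digits 0–9): lon ⌊5.9617/2⌋ = 2; lat ⌊1.1556/1⌋ = 1.
Subsquare (5′×2.5′, letters a–x): lon ⌊1.9617/0.0833333⌋ = 23 → x; lat ⌊0.1556/0.0416667⌋ = 3 → d.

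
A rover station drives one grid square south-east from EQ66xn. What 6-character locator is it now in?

EQ76am

Longitude subsquare x = 23; +1 → 24, wraps to 0 = a, carry into square.
Longitude square 6; +1 → 7.
Latitude subsquare n = 13; −1 → 12 = m.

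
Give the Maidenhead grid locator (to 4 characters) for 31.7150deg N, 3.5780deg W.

IM81

Shift to the Maidenhead origin (180°W, 90°S): lon 176.42, lat 121.72.
Field (20°×10°, letters A–R): lon ⌊176.42/20⌋ = 8 → I; lat ⌊121.72/10⌋ = 12 → M.
Square (2°×1°, digits 0–9): lon ⌊16.42/2⌋ = 8; lat ⌊1.72/1⌋ = 1.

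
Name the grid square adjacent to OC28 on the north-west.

OC19

Longitude square 2; −1 → 1.
Latitude square 8; +1 → 9.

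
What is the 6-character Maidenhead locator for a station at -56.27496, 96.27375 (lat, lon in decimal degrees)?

Shift to the Maidenhead origin (180°W, 90°S): lon 276.2738, lat 33.7250.
Field: 276.2738/20 → 13 → N, 33.7250/10 → 3 → D; chars ND.
Square: 16.2738/2 → 8, 3.7250/1 → 3; chars 83.
Subsquare: 0.2738/0.0833333 → 3 → d, 0.7250/0.0416667 → 17 → r; chars dr.

ND83dr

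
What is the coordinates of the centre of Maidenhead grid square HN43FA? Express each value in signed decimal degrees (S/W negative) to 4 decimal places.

43.0208, -31.5417

Field H=7, N=13: +7·20° lon, +13·10° lat → SW at lon -40°, lat 40°.
Square 4, 3: +4·2° lon, +3·1° lat → SW at lon -32°, lat 43°.
Subsquare f=5, a=0: +5·0.0833333° lon, +0·0.0416667° lat → SW at lon -31.5833°, lat 43°.
Cell spans 0.0833333° lon × 0.0416667° lat. Centre is SW corner plus half of each.
latitude 43.0208, longitude -31.5417.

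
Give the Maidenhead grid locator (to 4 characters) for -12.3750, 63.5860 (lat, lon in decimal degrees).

MH17

Shift to the Maidenhead origin (180°W, 90°S): lon 243.59, lat 77.62.
Field: 243.59/20 → 12 → M, 77.62/10 → 7 → H; chars MH.
Square: 3.59/2 → 1, 7.62/1 → 7; chars 17.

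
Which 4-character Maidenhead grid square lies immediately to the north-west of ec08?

Longitude square 0; −1 → -1, wraps to 9, carry into field.
Longitude field E = 4; −1 → 3 = D.
Latitude square 8; +1 → 9.

DC99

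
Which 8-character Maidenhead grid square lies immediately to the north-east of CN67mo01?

CN67mo12

Longitude extended square 0; +1 → 1.
Latitude extended square 1; +1 → 2.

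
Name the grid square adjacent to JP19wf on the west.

JP19vf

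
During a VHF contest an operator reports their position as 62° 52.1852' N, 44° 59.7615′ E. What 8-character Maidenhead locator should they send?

LP22lu98

Shift to the Maidenhead origin (180°W, 90°S): lon 224.99603, lat 152.86975.
Field: lon ⌊224.99603/20⌋ = 11 → L; lat ⌊152.86975/10⌋ = 15 → P.
Square: lon ⌊4.99603/2⌋ = 2; lat ⌊2.86975/1⌋ = 2.
Subsquare: lon ⌊0.99603/0.0833333⌋ = 11 → l; lat ⌊0.86975/0.0416667⌋ = 20 → u.
Extended square: lon ⌊0.07936/0.00833333⌋ = 9; lat ⌊0.03642/0.00416667⌋ = 8.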